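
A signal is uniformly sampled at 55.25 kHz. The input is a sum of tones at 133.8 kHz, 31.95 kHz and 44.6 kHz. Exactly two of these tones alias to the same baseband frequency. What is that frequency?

fs/2 = 27.625 kHz.
133.8 kHz mod fs = 23.3 kHz.
23.3 kHz ≤ fs/2 = 27.625 kHz, appears at 23.3 kHz.
31.95 kHz > fs/2 = 27.625 kHz, folds to fs − 31.95 kHz = 23.3 kHz.
44.6 kHz > fs/2 = 27.625 kHz, folds to fs − 44.6 kHz = 10.65 kHz.
31.95 kHz and 133.8 kHz both map to 23.3 kHz.

23.3 kHz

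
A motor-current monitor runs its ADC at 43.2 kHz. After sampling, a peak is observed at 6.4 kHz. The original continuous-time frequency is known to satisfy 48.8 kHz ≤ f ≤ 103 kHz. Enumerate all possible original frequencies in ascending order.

49.6 kHz, 80 kHz, 92.8 kHz

Frequencies that alias to 6.4 kHz are k·fs ± 6.4 kHz for integer k ≥ 0.
k=0: 6.4 kHz.
k=1: 36.8 kHz, 49.6 kHz.
k=2: 80 kHz, 92.8 kHz.
k=3: 123.2 kHz, 136 kHz.
Within [48.8 kHz, 103 kHz]: 49.6 kHz, 80 kHz, 92.8 kHz.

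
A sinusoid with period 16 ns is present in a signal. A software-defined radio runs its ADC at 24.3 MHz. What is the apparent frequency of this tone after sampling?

10.4 MHz

T = 16 ns → f = 1/T = 62.5 MHz.
62.5 MHz mod fs = 13.9 MHz.
13.9 MHz > fs/2 = 12.15 MHz, folds to fs − 13.9 MHz = 10.4 MHz.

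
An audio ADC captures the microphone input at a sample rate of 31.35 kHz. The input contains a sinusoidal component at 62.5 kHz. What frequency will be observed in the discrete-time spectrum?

62.5 kHz mod fs = 31.15 kHz.
31.15 kHz > fs/2 = 15.675 kHz, folds to fs − 31.15 kHz = 0.2 kHz.

0.2 kHz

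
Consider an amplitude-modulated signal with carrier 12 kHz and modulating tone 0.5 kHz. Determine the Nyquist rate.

25 kHz

AM sidebands sit at fc ± fm = 11.5 kHz and 12.5 kHz.
Highest-frequency component: 12.5 kHz.
Nyquist rate = 2 × 12.5 kHz = 25 kHz.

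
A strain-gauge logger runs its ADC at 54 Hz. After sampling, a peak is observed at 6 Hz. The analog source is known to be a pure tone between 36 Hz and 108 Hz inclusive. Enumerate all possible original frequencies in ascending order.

48 Hz, 60 Hz, 102 Hz

Frequencies that alias to 6 Hz are k·fs ± 6 Hz for integer k ≥ 0.
k=0: 6 Hz.
k=1: 48 Hz, 60 Hz.
k=2: 102 Hz, 114 Hz.
k=3: 156 Hz, 168 Hz.
Within [36 Hz, 108 Hz]: 48 Hz, 60 Hz, 102 Hz.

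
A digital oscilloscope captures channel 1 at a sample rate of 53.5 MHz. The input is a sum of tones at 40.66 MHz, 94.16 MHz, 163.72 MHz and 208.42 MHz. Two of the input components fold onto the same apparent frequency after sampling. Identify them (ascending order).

fs/2 = 26.75 MHz.
40.66 MHz > fs/2 = 26.75 MHz, folds to fs − 40.66 MHz = 12.84 MHz.
94.16 MHz mod fs = 40.66 MHz.
40.66 MHz > fs/2 = 26.75 MHz, folds to fs − 40.66 MHz = 12.84 MHz.
163.72 MHz mod fs = 3.22 MHz.
3.22 MHz ≤ fs/2 = 26.75 MHz, appears at 3.22 MHz.
208.42 MHz mod fs = 47.92 MHz.
47.92 MHz > fs/2 = 26.75 MHz, folds to fs − 47.92 MHz = 5.58 MHz.
40.66 MHz and 94.16 MHz both map to 12.84 MHz.

40.66 MHz, 94.16 MHz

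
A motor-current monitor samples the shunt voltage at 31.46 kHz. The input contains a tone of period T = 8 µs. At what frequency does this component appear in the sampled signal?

0.84 kHz

T = 8 µs → f = 1/T = 125 kHz.
125 kHz mod fs = 30.62 kHz.
30.62 kHz > fs/2 = 15.73 kHz, folds to fs − 30.62 kHz = 0.84 kHz.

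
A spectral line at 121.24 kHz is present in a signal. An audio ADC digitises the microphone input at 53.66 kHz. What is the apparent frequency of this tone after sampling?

121.24 kHz mod fs = 13.92 kHz.
13.92 kHz ≤ fs/2 = 26.83 kHz, appears at 13.92 kHz.

13.92 kHz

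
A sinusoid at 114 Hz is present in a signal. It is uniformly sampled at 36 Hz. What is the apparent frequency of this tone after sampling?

6 Hz

114 Hz mod fs = 6 Hz.
6 Hz ≤ fs/2 = 18 Hz, appears at 6 Hz.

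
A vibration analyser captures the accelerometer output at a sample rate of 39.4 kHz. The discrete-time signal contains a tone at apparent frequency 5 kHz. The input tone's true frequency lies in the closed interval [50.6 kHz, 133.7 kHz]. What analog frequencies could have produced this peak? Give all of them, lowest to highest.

Frequencies that alias to 5 kHz are k·fs ± 5 kHz for integer k ≥ 0.
k=0: 5 kHz.
k=1: 34.4 kHz, 44.4 kHz.
k=2: 73.8 kHz, 83.8 kHz.
k=3: 113.2 kHz, 123.2 kHz.
k=4: 152.6 kHz, 162.6 kHz.
Within [50.6 kHz, 133.7 kHz]: 73.8 kHz, 83.8 kHz, 113.2 kHz, 123.2 kHz.

73.8 kHz, 83.8 kHz, 113.2 kHz, 123.2 kHz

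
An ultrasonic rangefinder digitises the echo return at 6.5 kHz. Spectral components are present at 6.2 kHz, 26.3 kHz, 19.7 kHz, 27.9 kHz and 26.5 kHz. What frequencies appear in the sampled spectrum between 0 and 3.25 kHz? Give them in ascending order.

fs/2 = 3.25 kHz.
6.2 kHz > fs/2 = 3.25 kHz, folds to fs − 6.2 kHz = 0.3 kHz.
26.3 kHz mod fs = 0.3 kHz.
0.3 kHz ≤ fs/2 = 3.25 kHz, appears at 0.3 kHz.
19.7 kHz mod fs = 0.2 kHz.
0.2 kHz ≤ fs/2 = 3.25 kHz, appears at 0.2 kHz.
27.9 kHz mod fs = 1.9 kHz.
1.9 kHz ≤ fs/2 = 3.25 kHz, appears at 1.9 kHz.
26.5 kHz mod fs = 0.5 kHz.
0.5 kHz ≤ fs/2 = 3.25 kHz, appears at 0.5 kHz.
Distinct values: {0.2 kHz, 0.3 kHz, 0.5 kHz, 1.9 kHz}.

0.2 kHz, 0.3 kHz, 0.5 kHz, 1.9 kHz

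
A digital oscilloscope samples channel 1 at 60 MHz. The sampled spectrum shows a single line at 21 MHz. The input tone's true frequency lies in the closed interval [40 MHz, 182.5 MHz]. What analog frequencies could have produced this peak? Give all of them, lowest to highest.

Frequencies that alias to 21 MHz are k·fs ± 21 MHz for integer k ≥ 0.
k=0: 21 MHz.
k=1: 39 MHz, 81 MHz.
k=2: 99 MHz, 141 MHz.
k=3: 159 MHz, 201 MHz.
k=4: 219 MHz, 261 MHz.
Within [40 MHz, 182.5 MHz]: 81 MHz, 99 MHz, 141 MHz, 159 MHz.

81 MHz, 99 MHz, 141 MHz, 159 MHz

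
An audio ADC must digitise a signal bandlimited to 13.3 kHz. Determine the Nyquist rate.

Nyquist rate = 2 × 13.3 kHz = 26.6 kHz.

26.6 kHz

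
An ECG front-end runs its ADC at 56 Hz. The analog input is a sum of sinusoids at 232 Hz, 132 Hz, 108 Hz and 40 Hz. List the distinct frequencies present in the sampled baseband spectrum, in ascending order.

fs/2 = 28 Hz.
232 Hz mod fs = 8 Hz.
8 Hz ≤ fs/2 = 28 Hz, appears at 8 Hz.
132 Hz mod fs = 20 Hz.
20 Hz ≤ fs/2 = 28 Hz, appears at 20 Hz.
108 Hz mod fs = 52 Hz.
52 Hz > fs/2 = 28 Hz, folds to fs − 52 Hz = 4 Hz.
40 Hz > fs/2 = 28 Hz, folds to fs − 40 Hz = 16 Hz.
Distinct values: {4 Hz, 8 Hz, 16 Hz, 20 Hz}.

4 Hz, 8 Hz, 16 Hz, 20 Hz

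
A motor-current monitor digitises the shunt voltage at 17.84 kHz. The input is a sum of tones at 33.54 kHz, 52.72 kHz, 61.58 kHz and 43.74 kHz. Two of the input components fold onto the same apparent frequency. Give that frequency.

8.06 kHz

fs/2 = 8.92 kHz.
33.54 kHz mod fs = 15.7 kHz.
15.7 kHz > fs/2 = 8.92 kHz, folds to fs − 15.7 kHz = 2.14 kHz.
52.72 kHz mod fs = 17.04 kHz.
17.04 kHz > fs/2 = 8.92 kHz, folds to fs − 17.04 kHz = 0.8 kHz.
61.58 kHz mod fs = 8.06 kHz.
8.06 kHz ≤ fs/2 = 8.92 kHz, appears at 8.06 kHz.
43.74 kHz mod fs = 8.06 kHz.
8.06 kHz ≤ fs/2 = 8.92 kHz, appears at 8.06 kHz.
43.74 kHz and 61.58 kHz both map to 8.06 kHz.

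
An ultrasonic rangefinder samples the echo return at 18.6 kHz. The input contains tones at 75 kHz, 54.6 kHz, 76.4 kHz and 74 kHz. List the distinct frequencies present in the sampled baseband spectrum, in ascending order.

0.4 kHz, 0.6 kHz, 1.2 kHz, 2 kHz

fs/2 = 9.3 kHz.
75 kHz mod fs = 0.6 kHz.
0.6 kHz ≤ fs/2 = 9.3 kHz, appears at 0.6 kHz.
54.6 kHz mod fs = 17.4 kHz.
17.4 kHz > fs/2 = 9.3 kHz, folds to fs − 17.4 kHz = 1.2 kHz.
76.4 kHz mod fs = 2 kHz.
2 kHz ≤ fs/2 = 9.3 kHz, appears at 2 kHz.
74 kHz mod fs = 18.2 kHz.
18.2 kHz > fs/2 = 9.3 kHz, folds to fs − 18.2 kHz = 0.4 kHz.
Distinct values: {0.4 kHz, 0.6 kHz, 1.2 kHz, 2 kHz}.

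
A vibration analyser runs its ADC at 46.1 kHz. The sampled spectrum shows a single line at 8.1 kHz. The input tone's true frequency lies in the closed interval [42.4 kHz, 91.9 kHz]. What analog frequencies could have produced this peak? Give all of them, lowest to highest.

Frequencies that alias to 8.1 kHz are k·fs ± 8.1 kHz for integer k ≥ 0.
k=0: 8.1 kHz.
k=1: 38 kHz, 54.2 kHz.
k=2: 84.1 kHz, 100.3 kHz.
k=3: 130.2 kHz, 146.4 kHz.
Within [42.4 kHz, 91.9 kHz]: 54.2 kHz, 84.1 kHz.

54.2 kHz, 84.1 kHz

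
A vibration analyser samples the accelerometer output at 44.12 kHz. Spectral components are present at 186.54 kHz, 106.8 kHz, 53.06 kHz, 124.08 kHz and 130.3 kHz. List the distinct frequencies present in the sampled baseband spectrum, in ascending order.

2.06 kHz, 8.28 kHz, 8.94 kHz, 10.06 kHz, 18.56 kHz

fs/2 = 22.06 kHz.
186.54 kHz mod fs = 10.06 kHz.
10.06 kHz ≤ fs/2 = 22.06 kHz, appears at 10.06 kHz.
106.8 kHz mod fs = 18.56 kHz.
18.56 kHz ≤ fs/2 = 22.06 kHz, appears at 18.56 kHz.
53.06 kHz mod fs = 8.94 kHz.
8.94 kHz ≤ fs/2 = 22.06 kHz, appears at 8.94 kHz.
124.08 kHz mod fs = 35.84 kHz.
35.84 kHz > fs/2 = 22.06 kHz, folds to fs − 35.84 kHz = 8.28 kHz.
130.3 kHz mod fs = 42.06 kHz.
42.06 kHz > fs/2 = 22.06 kHz, folds to fs − 42.06 kHz = 2.06 kHz.
Distinct values: {2.06 kHz, 8.28 kHz, 8.94 kHz, 10.06 kHz, 18.56 kHz}.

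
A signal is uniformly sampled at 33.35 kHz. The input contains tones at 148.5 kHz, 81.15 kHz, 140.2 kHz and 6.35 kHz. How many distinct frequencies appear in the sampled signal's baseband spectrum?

4

fs/2 = 16.675 kHz.
148.5 kHz mod fs = 15.1 kHz.
15.1 kHz ≤ fs/2 = 16.675 kHz, appears at 15.1 kHz.
81.15 kHz mod fs = 14.45 kHz.
14.45 kHz ≤ fs/2 = 16.675 kHz, appears at 14.45 kHz.
140.2 kHz mod fs = 6.8 kHz.
6.8 kHz ≤ fs/2 = 16.675 kHz, appears at 6.8 kHz.
6.35 kHz ≤ fs/2 = 16.675 kHz, passes unchanged.
Distinct values: {6.35 kHz, 6.8 kHz, 14.45 kHz, 15.1 kHz} → 4.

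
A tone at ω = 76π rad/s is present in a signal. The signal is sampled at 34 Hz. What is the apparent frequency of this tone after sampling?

ω = 76π rad/s → f = ω/(2π) = 38 Hz.
38 Hz mod fs = 4 Hz.
4 Hz ≤ fs/2 = 17 Hz, appears at 4 Hz.

4 Hz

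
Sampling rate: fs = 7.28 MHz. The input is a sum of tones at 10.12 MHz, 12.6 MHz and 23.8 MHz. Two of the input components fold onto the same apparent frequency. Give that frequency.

1.96 MHz

fs/2 = 3.64 MHz.
10.12 MHz mod fs = 2.84 MHz.
2.84 MHz ≤ fs/2 = 3.64 MHz, appears at 2.84 MHz.
12.6 MHz mod fs = 5.32 MHz.
5.32 MHz > fs/2 = 3.64 MHz, folds to fs − 5.32 MHz = 1.96 MHz.
23.8 MHz mod fs = 1.96 MHz.
1.96 MHz ≤ fs/2 = 3.64 MHz, appears at 1.96 MHz.
12.6 MHz and 23.8 MHz both map to 1.96 MHz.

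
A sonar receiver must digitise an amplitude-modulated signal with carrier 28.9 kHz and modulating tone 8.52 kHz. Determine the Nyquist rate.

AM sidebands sit at fc ± fm = 20.38 kHz and 37.42 kHz.
Highest-frequency component: 37.42 kHz.
Nyquist rate = 2 × 37.42 kHz = 74.84 kHz.

74.84 kHz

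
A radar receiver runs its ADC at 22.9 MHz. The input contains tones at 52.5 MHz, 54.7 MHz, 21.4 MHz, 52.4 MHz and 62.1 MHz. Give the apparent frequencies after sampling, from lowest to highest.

1.5 MHz, 6.6 MHz, 6.7 MHz, 8.9 MHz

fs/2 = 11.45 MHz.
52.5 MHz mod fs = 6.7 MHz.
6.7 MHz ≤ fs/2 = 11.45 MHz, appears at 6.7 MHz.
54.7 MHz mod fs = 8.9 MHz.
8.9 MHz ≤ fs/2 = 11.45 MHz, appears at 8.9 MHz.
21.4 MHz > fs/2 = 11.45 MHz, folds to fs − 21.4 MHz = 1.5 MHz.
52.4 MHz mod fs = 6.6 MHz.
6.6 MHz ≤ fs/2 = 11.45 MHz, appears at 6.6 MHz.
62.1 MHz mod fs = 16.3 MHz.
16.3 MHz > fs/2 = 11.45 MHz, folds to fs − 16.3 MHz = 6.6 MHz.
Distinct values: {1.5 MHz, 6.6 MHz, 6.7 MHz, 8.9 MHz}.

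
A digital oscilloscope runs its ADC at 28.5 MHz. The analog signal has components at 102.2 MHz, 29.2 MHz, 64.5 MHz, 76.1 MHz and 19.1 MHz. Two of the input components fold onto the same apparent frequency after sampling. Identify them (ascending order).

19.1 MHz, 76.1 MHz

fs/2 = 14.25 MHz.
102.2 MHz mod fs = 16.7 MHz.
16.7 MHz > fs/2 = 14.25 MHz, folds to fs − 16.7 MHz = 11.8 MHz.
29.2 MHz mod fs = 0.7 MHz.
0.7 MHz ≤ fs/2 = 14.25 MHz, appears at 0.7 MHz.
64.5 MHz mod fs = 7.5 MHz.
7.5 MHz ≤ fs/2 = 14.25 MHz, appears at 7.5 MHz.
76.1 MHz mod fs = 19.1 MHz.
19.1 MHz > fs/2 = 14.25 MHz, folds to fs − 19.1 MHz = 9.4 MHz.
19.1 MHz > fs/2 = 14.25 MHz, folds to fs − 19.1 MHz = 9.4 MHz.
19.1 MHz and 76.1 MHz both map to 9.4 MHz.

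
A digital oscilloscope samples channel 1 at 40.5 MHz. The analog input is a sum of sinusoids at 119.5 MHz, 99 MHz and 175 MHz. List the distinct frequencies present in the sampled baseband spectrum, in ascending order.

fs/2 = 20.25 MHz.
119.5 MHz mod fs = 38.5 MHz.
38.5 MHz > fs/2 = 20.25 MHz, folds to fs − 38.5 MHz = 2 MHz.
99 MHz mod fs = 18 MHz.
18 MHz ≤ fs/2 = 20.25 MHz, appears at 18 MHz.
175 MHz mod fs = 13 MHz.
13 MHz ≤ fs/2 = 20.25 MHz, appears at 13 MHz.
Distinct values: {2 MHz, 13 MHz, 18 MHz}.

2 MHz, 13 MHz, 18 MHz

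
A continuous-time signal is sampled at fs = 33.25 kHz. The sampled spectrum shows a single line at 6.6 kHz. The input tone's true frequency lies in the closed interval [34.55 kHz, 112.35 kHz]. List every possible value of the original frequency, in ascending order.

39.85 kHz, 59.9 kHz, 73.1 kHz, 93.15 kHz, 106.35 kHz

Frequencies that alias to 6.6 kHz are k·fs ± 6.6 kHz for integer k ≥ 0.
k=0: 6.6 kHz.
k=1: 26.65 kHz, 39.85 kHz.
k=2: 59.9 kHz, 73.1 kHz.
k=3: 93.15 kHz, 106.35 kHz.
k=4: 126.4 kHz, 139.6 kHz.
Within [34.55 kHz, 112.35 kHz]: 39.85 kHz, 59.9 kHz, 73.1 kHz, 93.15 kHz, 106.35 kHz.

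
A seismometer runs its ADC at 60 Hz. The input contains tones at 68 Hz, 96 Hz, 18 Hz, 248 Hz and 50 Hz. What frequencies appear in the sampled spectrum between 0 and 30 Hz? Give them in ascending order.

8 Hz, 10 Hz, 18 Hz, 24 Hz

fs/2 = 30 Hz.
68 Hz mod fs = 8 Hz.
8 Hz ≤ fs/2 = 30 Hz, appears at 8 Hz.
96 Hz mod fs = 36 Hz.
36 Hz > fs/2 = 30 Hz, folds to fs − 36 Hz = 24 Hz.
18 Hz ≤ fs/2 = 30 Hz, passes unchanged.
248 Hz mod fs = 8 Hz.
8 Hz ≤ fs/2 = 30 Hz, appears at 8 Hz.
50 Hz > fs/2 = 30 Hz, folds to fs − 50 Hz = 10 Hz.
Distinct values: {8 Hz, 10 Hz, 18 Hz, 24 Hz}.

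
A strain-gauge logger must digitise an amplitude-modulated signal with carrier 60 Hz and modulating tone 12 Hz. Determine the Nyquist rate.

AM sidebands sit at fc ± fm = 48 Hz and 72 Hz.
Highest-frequency component: 72 Hz.
Nyquist rate = 2 × 72 Hz = 144 Hz.

144 Hz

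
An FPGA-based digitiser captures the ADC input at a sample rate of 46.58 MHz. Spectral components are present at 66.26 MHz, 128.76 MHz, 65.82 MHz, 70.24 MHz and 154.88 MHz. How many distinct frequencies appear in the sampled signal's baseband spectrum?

5

fs/2 = 23.29 MHz.
66.26 MHz mod fs = 19.68 MHz.
19.68 MHz ≤ fs/2 = 23.29 MHz, appears at 19.68 MHz.
128.76 MHz mod fs = 35.6 MHz.
35.6 MHz > fs/2 = 23.29 MHz, folds to fs − 35.6 MHz = 10.98 MHz.
65.82 MHz mod fs = 19.24 MHz.
19.24 MHz ≤ fs/2 = 23.29 MHz, appears at 19.24 MHz.
70.24 MHz mod fs = 23.66 MHz.
23.66 MHz > fs/2 = 23.29 MHz, folds to fs − 23.66 MHz = 22.92 MHz.
154.88 MHz mod fs = 15.14 MHz.
15.14 MHz ≤ fs/2 = 23.29 MHz, appears at 15.14 MHz.
Distinct values: {10.98 MHz, 15.14 MHz, 19.24 MHz, 19.68 MHz, 22.92 MHz} → 5.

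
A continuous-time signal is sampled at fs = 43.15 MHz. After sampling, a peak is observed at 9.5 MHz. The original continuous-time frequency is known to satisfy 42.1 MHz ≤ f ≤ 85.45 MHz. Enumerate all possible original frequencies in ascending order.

Frequencies that alias to 9.5 MHz are k·fs ± 9.5 MHz for integer k ≥ 0.
k=0: 9.5 MHz.
k=1: 33.65 MHz, 52.65 MHz.
k=2: 76.8 MHz, 95.8 MHz.
k=3: 119.95 MHz, 138.95 MHz.
Within [42.1 MHz, 85.45 MHz]: 52.65 MHz, 76.8 MHz.

52.65 MHz, 76.8 MHz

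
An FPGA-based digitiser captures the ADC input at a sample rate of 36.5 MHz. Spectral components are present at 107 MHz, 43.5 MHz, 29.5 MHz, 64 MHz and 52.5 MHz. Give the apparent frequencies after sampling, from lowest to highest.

fs/2 = 18.25 MHz.
107 MHz mod fs = 34 MHz.
34 MHz > fs/2 = 18.25 MHz, folds to fs − 34 MHz = 2.5 MHz.
43.5 MHz mod fs = 7 MHz.
7 MHz ≤ fs/2 = 18.25 MHz, appears at 7 MHz.
29.5 MHz > fs/2 = 18.25 MHz, folds to fs − 29.5 MHz = 7 MHz.
64 MHz mod fs = 27.5 MHz.
27.5 MHz > fs/2 = 18.25 MHz, folds to fs − 27.5 MHz = 9 MHz.
52.5 MHz mod fs = 16 MHz.
16 MHz ≤ fs/2 = 18.25 MHz, appears at 16 MHz.
Distinct values: {2.5 MHz, 7 MHz, 9 MHz, 16 MHz}.

2.5 MHz, 7 MHz, 9 MHz, 16 MHz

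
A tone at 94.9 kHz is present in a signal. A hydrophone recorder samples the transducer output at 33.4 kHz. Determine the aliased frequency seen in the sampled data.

94.9 kHz mod fs = 28.1 kHz.
28.1 kHz > fs/2 = 16.7 kHz, folds to fs − 28.1 kHz = 5.3 kHz.

5.3 kHz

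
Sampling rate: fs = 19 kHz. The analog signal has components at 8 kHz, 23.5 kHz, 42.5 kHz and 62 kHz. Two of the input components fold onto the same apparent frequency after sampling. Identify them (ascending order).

23.5 kHz, 42.5 kHz

fs/2 = 9.5 kHz.
8 kHz ≤ fs/2 = 9.5 kHz, passes unchanged.
23.5 kHz mod fs = 4.5 kHz.
4.5 kHz ≤ fs/2 = 9.5 kHz, appears at 4.5 kHz.
42.5 kHz mod fs = 4.5 kHz.
4.5 kHz ≤ fs/2 = 9.5 kHz, appears at 4.5 kHz.
62 kHz mod fs = 5 kHz.
5 kHz ≤ fs/2 = 9.5 kHz, appears at 5 kHz.
23.5 kHz and 42.5 kHz both map to 4.5 kHz.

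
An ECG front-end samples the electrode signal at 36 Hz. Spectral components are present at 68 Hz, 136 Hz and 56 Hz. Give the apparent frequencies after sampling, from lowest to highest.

fs/2 = 18 Hz.
68 Hz mod fs = 32 Hz.
32 Hz > fs/2 = 18 Hz, folds to fs − 32 Hz = 4 Hz.
136 Hz mod fs = 28 Hz.
28 Hz > fs/2 = 18 Hz, folds to fs − 28 Hz = 8 Hz.
56 Hz mod fs = 20 Hz.
20 Hz > fs/2 = 18 Hz, folds to fs − 20 Hz = 16 Hz.
Distinct values: {4 Hz, 8 Hz, 16 Hz}.

4 Hz, 8 Hz, 16 Hz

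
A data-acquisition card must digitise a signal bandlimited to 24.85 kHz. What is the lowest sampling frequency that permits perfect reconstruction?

49.7 kHz

Nyquist rate = 2 × 24.85 kHz = 49.7 kHz.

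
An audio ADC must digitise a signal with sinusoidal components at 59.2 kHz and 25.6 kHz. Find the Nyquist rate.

Highest-frequency component: 59.2 kHz.
Nyquist rate = 2 × 59.2 kHz = 118.4 kHz.

118.4 kHz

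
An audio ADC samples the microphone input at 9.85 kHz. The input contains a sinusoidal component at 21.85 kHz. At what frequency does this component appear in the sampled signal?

2.15 kHz

21.85 kHz mod fs = 2.15 kHz.
2.15 kHz ≤ fs/2 = 4.925 kHz, appears at 2.15 kHz.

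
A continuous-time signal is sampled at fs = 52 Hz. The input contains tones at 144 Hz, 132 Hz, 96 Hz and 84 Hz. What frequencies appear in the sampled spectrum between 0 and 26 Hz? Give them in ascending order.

fs/2 = 26 Hz.
144 Hz mod fs = 40 Hz.
40 Hz > fs/2 = 26 Hz, folds to fs − 40 Hz = 12 Hz.
132 Hz mod fs = 28 Hz.
28 Hz > fs/2 = 26 Hz, folds to fs − 28 Hz = 24 Hz.
96 Hz mod fs = 44 Hz.
44 Hz > fs/2 = 26 Hz, folds to fs − 44 Hz = 8 Hz.
84 Hz mod fs = 32 Hz.
32 Hz > fs/2 = 26 Hz, folds to fs − 32 Hz = 20 Hz.
Distinct values: {8 Hz, 12 Hz, 20 Hz, 24 Hz}.

8 Hz, 12 Hz, 20 Hz, 24 Hz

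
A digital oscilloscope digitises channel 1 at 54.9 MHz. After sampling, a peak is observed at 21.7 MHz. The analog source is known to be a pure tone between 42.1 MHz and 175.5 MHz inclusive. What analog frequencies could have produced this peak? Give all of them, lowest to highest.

76.6 MHz, 88.1 MHz, 131.5 MHz, 143 MHz

Frequencies that alias to 21.7 MHz are k·fs ± 21.7 MHz for integer k ≥ 0.
k=0: 21.7 MHz.
k=1: 33.2 MHz, 76.6 MHz.
k=2: 88.1 MHz, 131.5 MHz.
k=3: 143 MHz, 186.4 MHz.
k=4: 197.9 MHz, 241.3 MHz.
Within [42.1 MHz, 175.5 MHz]: 76.6 MHz, 88.1 MHz, 131.5 MHz, 143 MHz.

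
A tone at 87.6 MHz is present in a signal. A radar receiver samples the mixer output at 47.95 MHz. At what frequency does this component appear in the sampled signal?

8.3 MHz

87.6 MHz mod fs = 39.65 MHz.
39.65 MHz > fs/2 = 23.975 MHz, folds to fs − 39.65 MHz = 8.3 MHz.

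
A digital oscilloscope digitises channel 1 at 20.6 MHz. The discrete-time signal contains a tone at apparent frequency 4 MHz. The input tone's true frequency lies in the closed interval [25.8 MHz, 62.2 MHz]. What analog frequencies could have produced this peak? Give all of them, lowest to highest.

37.2 MHz, 45.2 MHz, 57.8 MHz

Frequencies that alias to 4 MHz are k·fs ± 4 MHz for integer k ≥ 0.
k=0: 4 MHz.
k=1: 16.6 MHz, 24.6 MHz.
k=2: 37.2 MHz, 45.2 MHz.
k=3: 57.8 MHz, 65.8 MHz.
k=4: 78.4 MHz, 86.4 MHz.
Within [25.8 MHz, 62.2 MHz]: 37.2 MHz, 45.2 MHz, 57.8 MHz.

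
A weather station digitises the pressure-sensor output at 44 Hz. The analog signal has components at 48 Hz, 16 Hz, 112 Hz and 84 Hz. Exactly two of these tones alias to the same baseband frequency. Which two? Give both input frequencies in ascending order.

48 Hz, 84 Hz

fs/2 = 22 Hz.
48 Hz mod fs = 4 Hz.
4 Hz ≤ fs/2 = 22 Hz, appears at 4 Hz.
16 Hz ≤ fs/2 = 22 Hz, passes unchanged.
112 Hz mod fs = 24 Hz.
24 Hz > fs/2 = 22 Hz, folds to fs − 24 Hz = 20 Hz.
84 Hz mod fs = 40 Hz.
40 Hz > fs/2 = 22 Hz, folds to fs − 40 Hz = 4 Hz.
48 Hz and 84 Hz both map to 4 Hz.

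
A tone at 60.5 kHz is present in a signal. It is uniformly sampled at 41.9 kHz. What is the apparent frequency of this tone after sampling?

60.5 kHz mod fs = 18.6 kHz.
18.6 kHz ≤ fs/2 = 20.95 kHz, appears at 18.6 kHz.

18.6 kHz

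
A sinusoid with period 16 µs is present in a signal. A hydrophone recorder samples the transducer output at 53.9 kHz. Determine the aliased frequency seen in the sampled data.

T = 16 µs → f = 1/T = 62.5 kHz.
62.5 kHz mod fs = 8.6 kHz.
8.6 kHz ≤ fs/2 = 26.95 kHz, appears at 8.6 kHz.

8.6 kHz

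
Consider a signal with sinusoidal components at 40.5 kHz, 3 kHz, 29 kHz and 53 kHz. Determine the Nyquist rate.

106 kHz

Highest-frequency component: 53 kHz.
Nyquist rate = 2 × 53 kHz = 106 kHz.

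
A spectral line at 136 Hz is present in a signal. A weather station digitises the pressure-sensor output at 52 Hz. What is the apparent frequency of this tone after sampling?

20 Hz

136 Hz mod fs = 32 Hz.
32 Hz > fs/2 = 26 Hz, folds to fs − 32 Hz = 20 Hz.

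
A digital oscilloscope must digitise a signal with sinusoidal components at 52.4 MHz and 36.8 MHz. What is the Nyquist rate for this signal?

104.8 MHz

Highest-frequency component: 52.4 MHz.
Nyquist rate = 2 × 52.4 MHz = 104.8 MHz.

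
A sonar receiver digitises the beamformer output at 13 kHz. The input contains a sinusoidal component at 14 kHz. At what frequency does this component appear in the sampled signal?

14 kHz mod fs = 1 kHz.
1 kHz ≤ fs/2 = 6.5 kHz, appears at 1 kHz.

1 kHz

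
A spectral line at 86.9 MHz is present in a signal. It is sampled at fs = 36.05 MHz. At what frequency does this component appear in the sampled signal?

14.8 MHz

86.9 MHz mod fs = 14.8 MHz.
14.8 MHz ≤ fs/2 = 18.025 MHz, appears at 14.8 MHz.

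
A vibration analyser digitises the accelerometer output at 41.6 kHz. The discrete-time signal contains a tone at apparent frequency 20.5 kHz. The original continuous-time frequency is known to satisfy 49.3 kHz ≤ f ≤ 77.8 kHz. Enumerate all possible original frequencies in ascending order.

62.1 kHz, 62.7 kHz

Frequencies that alias to 20.5 kHz are k·fs ± 20.5 kHz for integer k ≥ 0.
k=0: 20.5 kHz.
k=1: 21.1 kHz, 62.1 kHz.
k=2: 62.7 kHz, 103.7 kHz.
k=3: 104.3 kHz, 145.3 kHz.
Within [49.3 kHz, 77.8 kHz]: 62.1 kHz, 62.7 kHz.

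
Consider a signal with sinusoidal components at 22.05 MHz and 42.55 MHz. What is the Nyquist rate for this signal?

85.1 MHz

Highest-frequency component: 42.55 MHz.
Nyquist rate = 2 × 42.55 MHz = 85.1 MHz.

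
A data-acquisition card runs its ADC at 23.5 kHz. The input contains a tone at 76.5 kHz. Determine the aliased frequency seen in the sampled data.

76.5 kHz mod fs = 6 kHz.
6 kHz ≤ fs/2 = 11.75 kHz, appears at 6 kHz.

6 kHz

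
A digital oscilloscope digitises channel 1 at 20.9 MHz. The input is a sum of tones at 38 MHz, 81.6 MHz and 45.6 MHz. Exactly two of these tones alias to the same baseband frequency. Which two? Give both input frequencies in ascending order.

38 MHz, 45.6 MHz

fs/2 = 10.45 MHz.
38 MHz mod fs = 17.1 MHz.
17.1 MHz > fs/2 = 10.45 MHz, folds to fs − 17.1 MHz = 3.8 MHz.
81.6 MHz mod fs = 18.9 MHz.
18.9 MHz > fs/2 = 10.45 MHz, folds to fs − 18.9 MHz = 2 MHz.
45.6 MHz mod fs = 3.8 MHz.
3.8 MHz ≤ fs/2 = 10.45 MHz, appears at 3.8 MHz.
38 MHz and 45.6 MHz both map to 3.8 MHz.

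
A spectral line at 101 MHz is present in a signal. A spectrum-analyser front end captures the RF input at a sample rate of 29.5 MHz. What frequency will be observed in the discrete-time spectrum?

12.5 MHz

101 MHz mod fs = 12.5 MHz.
12.5 MHz ≤ fs/2 = 14.75 MHz, appears at 12.5 MHz.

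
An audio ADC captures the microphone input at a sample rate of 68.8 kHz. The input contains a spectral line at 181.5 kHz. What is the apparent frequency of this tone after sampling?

24.9 kHz

181.5 kHz mod fs = 43.9 kHz.
43.9 kHz > fs/2 = 34.4 kHz, folds to fs − 43.9 kHz = 24.9 kHz.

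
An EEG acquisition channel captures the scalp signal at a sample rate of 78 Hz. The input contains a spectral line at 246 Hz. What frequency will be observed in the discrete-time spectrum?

12 Hz

246 Hz mod fs = 12 Hz.
12 Hz ≤ fs/2 = 39 Hz, appears at 12 Hz.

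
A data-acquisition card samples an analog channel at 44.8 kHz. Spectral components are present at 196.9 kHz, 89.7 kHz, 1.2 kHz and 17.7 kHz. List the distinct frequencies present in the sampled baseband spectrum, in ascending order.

fs/2 = 22.4 kHz.
196.9 kHz mod fs = 17.7 kHz.
17.7 kHz ≤ fs/2 = 22.4 kHz, appears at 17.7 kHz.
89.7 kHz mod fs = 0.1 kHz.
0.1 kHz ≤ fs/2 = 22.4 kHz, appears at 0.1 kHz.
1.2 kHz ≤ fs/2 = 22.4 kHz, passes unchanged.
17.7 kHz ≤ fs/2 = 22.4 kHz, passes unchanged.
Distinct values: {0.1 kHz, 1.2 kHz, 17.7 kHz}.

0.1 kHz, 1.2 kHz, 17.7 kHz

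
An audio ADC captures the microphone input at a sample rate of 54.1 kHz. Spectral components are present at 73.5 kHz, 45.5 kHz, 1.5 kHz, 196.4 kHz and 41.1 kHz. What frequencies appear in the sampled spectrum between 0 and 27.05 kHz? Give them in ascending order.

fs/2 = 27.05 kHz.
73.5 kHz mod fs = 19.4 kHz.
19.4 kHz ≤ fs/2 = 27.05 kHz, appears at 19.4 kHz.
45.5 kHz > fs/2 = 27.05 kHz, folds to fs − 45.5 kHz = 8.6 kHz.
1.5 kHz ≤ fs/2 = 27.05 kHz, passes unchanged.
196.4 kHz mod fs = 34.1 kHz.
34.1 kHz > fs/2 = 27.05 kHz, folds to fs − 34.1 kHz = 20 kHz.
41.1 kHz > fs/2 = 27.05 kHz, folds to fs − 41.1 kHz = 13 kHz.
Distinct values: {1.5 kHz, 8.6 kHz, 13 kHz, 19.4 kHz, 20 kHz}.

1.5 kHz, 8.6 kHz, 13 kHz, 19.4 kHz, 20 kHz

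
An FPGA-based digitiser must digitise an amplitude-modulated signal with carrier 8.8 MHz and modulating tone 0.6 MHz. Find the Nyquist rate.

AM sidebands sit at fc ± fm = 8.2 MHz and 9.4 MHz.
Highest-frequency component: 9.4 MHz.
Nyquist rate = 2 × 9.4 MHz = 18.8 MHz.

18.8 MHz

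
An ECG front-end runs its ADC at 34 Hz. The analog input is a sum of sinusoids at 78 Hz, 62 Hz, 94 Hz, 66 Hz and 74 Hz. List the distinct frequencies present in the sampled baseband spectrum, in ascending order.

2 Hz, 6 Hz, 8 Hz, 10 Hz

fs/2 = 17 Hz.
78 Hz mod fs = 10 Hz.
10 Hz ≤ fs/2 = 17 Hz, appears at 10 Hz.
62 Hz mod fs = 28 Hz.
28 Hz > fs/2 = 17 Hz, folds to fs − 28 Hz = 6 Hz.
94 Hz mod fs = 26 Hz.
26 Hz > fs/2 = 17 Hz, folds to fs − 26 Hz = 8 Hz.
66 Hz mod fs = 32 Hz.
32 Hz > fs/2 = 17 Hz, folds to fs − 32 Hz = 2 Hz.
74 Hz mod fs = 6 Hz.
6 Hz ≤ fs/2 = 17 Hz, appears at 6 Hz.
Distinct values: {2 Hz, 6 Hz, 8 Hz, 10 Hz}.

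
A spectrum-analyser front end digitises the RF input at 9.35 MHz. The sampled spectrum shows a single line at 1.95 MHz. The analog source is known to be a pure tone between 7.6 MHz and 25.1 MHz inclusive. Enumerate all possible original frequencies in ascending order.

11.3 MHz, 16.75 MHz, 20.65 MHz

Frequencies that alias to 1.95 MHz are k·fs ± 1.95 MHz for integer k ≥ 0.
k=0: 1.95 MHz.
k=1: 7.4 MHz, 11.3 MHz.
k=2: 16.75 MHz, 20.65 MHz.
k=3: 26.1 MHz, 30 MHz.
Within [7.6 MHz, 25.1 MHz]: 11.3 MHz, 16.75 MHz, 20.65 MHz.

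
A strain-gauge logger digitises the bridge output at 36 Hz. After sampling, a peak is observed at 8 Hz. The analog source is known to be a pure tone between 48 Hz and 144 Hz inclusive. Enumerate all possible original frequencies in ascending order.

Frequencies that alias to 8 Hz are k·fs ± 8 Hz for integer k ≥ 0.
k=0: 8 Hz.
k=1: 28 Hz, 44 Hz.
k=2: 64 Hz, 80 Hz.
k=3: 100 Hz, 116 Hz.
k=4: 136 Hz, 152 Hz.
k=5: 172 Hz, 188 Hz.
Within [48 Hz, 144 Hz]: 64 Hz, 80 Hz, 100 Hz, 116 Hz, 136 Hz.

64 Hz, 80 Hz, 100 Hz, 116 Hz, 136 Hz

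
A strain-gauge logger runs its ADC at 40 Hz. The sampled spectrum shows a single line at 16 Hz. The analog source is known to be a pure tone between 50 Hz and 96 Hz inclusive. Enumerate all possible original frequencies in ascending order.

56 Hz, 64 Hz, 96 Hz

Frequencies that alias to 16 Hz are k·fs ± 16 Hz for integer k ≥ 0.
k=0: 16 Hz.
k=1: 24 Hz, 56 Hz.
k=2: 64 Hz, 96 Hz.
k=3: 104 Hz, 136 Hz.
Within [50 Hz, 96 Hz]: 56 Hz, 64 Hz, 96 Hz.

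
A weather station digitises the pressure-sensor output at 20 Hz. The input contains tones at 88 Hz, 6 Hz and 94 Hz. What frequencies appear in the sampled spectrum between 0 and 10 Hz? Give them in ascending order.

6 Hz, 8 Hz

fs/2 = 10 Hz.
88 Hz mod fs = 8 Hz.
8 Hz ≤ fs/2 = 10 Hz, appears at 8 Hz.
6 Hz ≤ fs/2 = 10 Hz, passes unchanged.
94 Hz mod fs = 14 Hz.
14 Hz > fs/2 = 10 Hz, folds to fs − 14 Hz = 6 Hz.
Distinct values: {6 Hz, 8 Hz}.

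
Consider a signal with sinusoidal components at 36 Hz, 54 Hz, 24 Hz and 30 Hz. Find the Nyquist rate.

Highest-frequency component: 54 Hz.
Nyquist rate = 2 × 54 Hz = 108 Hz.

108 Hz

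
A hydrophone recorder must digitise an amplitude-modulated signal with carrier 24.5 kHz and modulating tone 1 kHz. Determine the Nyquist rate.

AM sidebands sit at fc ± fm = 23.5 kHz and 25.5 kHz.
Highest-frequency component: 25.5 kHz.
Nyquist rate = 2 × 25.5 kHz = 51 kHz.

51 kHz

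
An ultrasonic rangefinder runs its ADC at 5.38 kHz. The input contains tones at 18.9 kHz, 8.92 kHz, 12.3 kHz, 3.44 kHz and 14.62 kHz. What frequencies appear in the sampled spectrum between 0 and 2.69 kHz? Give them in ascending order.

1.52 kHz, 1.54 kHz, 1.84 kHz, 1.94 kHz, 2.62 kHz

fs/2 = 2.69 kHz.
18.9 kHz mod fs = 2.76 kHz.
2.76 kHz > fs/2 = 2.69 kHz, folds to fs − 2.76 kHz = 2.62 kHz.
8.92 kHz mod fs = 3.54 kHz.
3.54 kHz > fs/2 = 2.69 kHz, folds to fs − 3.54 kHz = 1.84 kHz.
12.3 kHz mod fs = 1.54 kHz.
1.54 kHz ≤ fs/2 = 2.69 kHz, appears at 1.54 kHz.
3.44 kHz > fs/2 = 2.69 kHz, folds to fs − 3.44 kHz = 1.94 kHz.
14.62 kHz mod fs = 3.86 kHz.
3.86 kHz > fs/2 = 2.69 kHz, folds to fs − 3.86 kHz = 1.52 kHz.
Distinct values: {1.52 kHz, 1.54 kHz, 1.84 kHz, 1.94 kHz, 2.62 kHz}.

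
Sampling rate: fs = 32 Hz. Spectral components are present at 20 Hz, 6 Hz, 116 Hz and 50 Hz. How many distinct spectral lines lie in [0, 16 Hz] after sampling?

fs/2 = 16 Hz.
20 Hz > fs/2 = 16 Hz, folds to fs − 20 Hz = 12 Hz.
6 Hz ≤ fs/2 = 16 Hz, passes unchanged.
116 Hz mod fs = 20 Hz.
20 Hz > fs/2 = 16 Hz, folds to fs − 20 Hz = 12 Hz.
50 Hz mod fs = 18 Hz.
18 Hz > fs/2 = 16 Hz, folds to fs − 18 Hz = 14 Hz.
Distinct values: {6 Hz, 12 Hz, 14 Hz} → 3.

3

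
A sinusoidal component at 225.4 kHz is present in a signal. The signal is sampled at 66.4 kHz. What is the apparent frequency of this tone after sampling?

225.4 kHz mod fs = 26.2 kHz.
26.2 kHz ≤ fs/2 = 33.2 kHz, appears at 26.2 kHz.

26.2 kHz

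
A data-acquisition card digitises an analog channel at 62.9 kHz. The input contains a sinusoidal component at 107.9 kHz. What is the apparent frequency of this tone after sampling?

17.9 kHz

107.9 kHz mod fs = 45 kHz.
45 kHz > fs/2 = 31.45 kHz, folds to fs − 45 kHz = 17.9 kHz.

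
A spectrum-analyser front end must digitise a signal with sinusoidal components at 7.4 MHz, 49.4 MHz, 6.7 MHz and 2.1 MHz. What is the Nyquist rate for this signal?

98.8 MHz

Highest-frequency component: 49.4 MHz.
Nyquist rate = 2 × 49.4 MHz = 98.8 MHz.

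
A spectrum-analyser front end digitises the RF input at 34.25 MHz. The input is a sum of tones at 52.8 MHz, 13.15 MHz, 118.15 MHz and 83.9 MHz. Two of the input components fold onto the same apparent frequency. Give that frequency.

fs/2 = 17.125 MHz.
52.8 MHz mod fs = 18.55 MHz.
18.55 MHz > fs/2 = 17.125 MHz, folds to fs − 18.55 MHz = 15.7 MHz.
13.15 MHz ≤ fs/2 = 17.125 MHz, passes unchanged.
118.15 MHz mod fs = 15.4 MHz.
15.4 MHz ≤ fs/2 = 17.125 MHz, appears at 15.4 MHz.
83.9 MHz mod fs = 15.4 MHz.
15.4 MHz ≤ fs/2 = 17.125 MHz, appears at 15.4 MHz.
83.9 MHz and 118.15 MHz both map to 15.4 MHz.

15.4 MHz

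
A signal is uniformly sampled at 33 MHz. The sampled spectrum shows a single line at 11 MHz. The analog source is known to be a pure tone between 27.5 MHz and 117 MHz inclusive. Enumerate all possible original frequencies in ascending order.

44 MHz, 55 MHz, 77 MHz, 88 MHz, 110 MHz

Frequencies that alias to 11 MHz are k·fs ± 11 MHz for integer k ≥ 0.
k=0: 11 MHz.
k=1: 22 MHz, 44 MHz.
k=2: 55 MHz, 77 MHz.
k=3: 88 MHz, 110 MHz.
k=4: 121 MHz, 143 MHz.
Within [27.5 MHz, 117 MHz]: 44 MHz, 55 MHz, 77 MHz, 88 MHz, 110 MHz.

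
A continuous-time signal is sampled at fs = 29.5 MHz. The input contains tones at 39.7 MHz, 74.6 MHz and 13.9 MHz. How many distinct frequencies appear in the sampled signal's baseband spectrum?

fs/2 = 14.75 MHz.
39.7 MHz mod fs = 10.2 MHz.
10.2 MHz ≤ fs/2 = 14.75 MHz, appears at 10.2 MHz.
74.6 MHz mod fs = 15.6 MHz.
15.6 MHz > fs/2 = 14.75 MHz, folds to fs − 15.6 MHz = 13.9 MHz.
13.9 MHz ≤ fs/2 = 14.75 MHz, passes unchanged.
Distinct values: {10.2 MHz, 13.9 MHz} → 2.

2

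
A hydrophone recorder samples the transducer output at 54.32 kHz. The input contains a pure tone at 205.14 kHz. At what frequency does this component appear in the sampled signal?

12.14 kHz

205.14 kHz mod fs = 42.18 kHz.
42.18 kHz > fs/2 = 27.16 kHz, folds to fs − 42.18 kHz = 12.14 kHz.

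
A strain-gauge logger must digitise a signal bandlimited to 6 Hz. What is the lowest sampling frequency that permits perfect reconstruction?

12 Hz

Nyquist rate = 2 × 6 Hz = 12 Hz.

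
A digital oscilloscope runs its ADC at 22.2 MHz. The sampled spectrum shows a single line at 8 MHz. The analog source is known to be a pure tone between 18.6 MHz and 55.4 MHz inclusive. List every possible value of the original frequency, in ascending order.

Frequencies that alias to 8 MHz are k·fs ± 8 MHz for integer k ≥ 0.
k=0: 8 MHz.
k=1: 14.2 MHz, 30.2 MHz.
k=2: 36.4 MHz, 52.4 MHz.
k=3: 58.6 MHz, 74.6 MHz.
Within [18.6 MHz, 55.4 MHz]: 30.2 MHz, 36.4 MHz, 52.4 MHz.

30.2 MHz, 36.4 MHz, 52.4 MHz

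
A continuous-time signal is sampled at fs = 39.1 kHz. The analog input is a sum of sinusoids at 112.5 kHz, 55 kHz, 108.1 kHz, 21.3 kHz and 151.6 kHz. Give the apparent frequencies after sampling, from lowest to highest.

fs/2 = 19.55 kHz.
112.5 kHz mod fs = 34.3 kHz.
34.3 kHz > fs/2 = 19.55 kHz, folds to fs − 34.3 kHz = 4.8 kHz.
55 kHz mod fs = 15.9 kHz.
15.9 kHz ≤ fs/2 = 19.55 kHz, appears at 15.9 kHz.
108.1 kHz mod fs = 29.9 kHz.
29.9 kHz > fs/2 = 19.55 kHz, folds to fs − 29.9 kHz = 9.2 kHz.
21.3 kHz > fs/2 = 19.55 kHz, folds to fs − 21.3 kHz = 17.8 kHz.
151.6 kHz mod fs = 34.3 kHz.
34.3 kHz > fs/2 = 19.55 kHz, folds to fs − 34.3 kHz = 4.8 kHz.
Distinct values: {4.8 kHz, 9.2 kHz, 15.9 kHz, 17.8 kHz}.

4.8 kHz, 9.2 kHz, 15.9 kHz, 17.8 kHz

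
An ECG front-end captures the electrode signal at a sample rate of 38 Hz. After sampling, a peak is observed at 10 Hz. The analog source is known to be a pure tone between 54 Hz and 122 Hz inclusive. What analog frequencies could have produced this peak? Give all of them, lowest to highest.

66 Hz, 86 Hz, 104 Hz

Frequencies that alias to 10 Hz are k·fs ± 10 Hz for integer k ≥ 0.
k=0: 10 Hz.
k=1: 28 Hz, 48 Hz.
k=2: 66 Hz, 86 Hz.
k=3: 104 Hz, 124 Hz.
k=4: 142 Hz, 162 Hz.
Within [54 Hz, 122 Hz]: 66 Hz, 86 Hz, 104 Hz.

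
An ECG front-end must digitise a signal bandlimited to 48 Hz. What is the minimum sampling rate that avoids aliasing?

96 Hz

Nyquist rate = 2 × 48 Hz = 96 Hz.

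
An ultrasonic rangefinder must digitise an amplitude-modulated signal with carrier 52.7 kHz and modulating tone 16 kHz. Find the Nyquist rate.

AM sidebands sit at fc ± fm = 36.7 kHz and 68.7 kHz.
Highest-frequency component: 68.7 kHz.
Nyquist rate = 2 × 68.7 kHz = 137.4 kHz.

137.4 kHz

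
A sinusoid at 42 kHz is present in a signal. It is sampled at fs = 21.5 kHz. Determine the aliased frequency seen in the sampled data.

1 kHz

42 kHz mod fs = 20.5 kHz.
20.5 kHz > fs/2 = 10.75 kHz, folds to fs − 20.5 kHz = 1 kHz.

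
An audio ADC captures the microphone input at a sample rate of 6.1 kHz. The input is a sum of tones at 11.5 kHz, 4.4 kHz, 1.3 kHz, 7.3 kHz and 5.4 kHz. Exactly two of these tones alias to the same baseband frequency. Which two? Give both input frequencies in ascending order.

fs/2 = 3.05 kHz.
11.5 kHz mod fs = 5.4 kHz.
5.4 kHz > fs/2 = 3.05 kHz, folds to fs − 5.4 kHz = 0.7 kHz.
4.4 kHz > fs/2 = 3.05 kHz, folds to fs − 4.4 kHz = 1.7 kHz.
1.3 kHz ≤ fs/2 = 3.05 kHz, passes unchanged.
7.3 kHz mod fs = 1.2 kHz.
1.2 kHz ≤ fs/2 = 3.05 kHz, appears at 1.2 kHz.
5.4 kHz > fs/2 = 3.05 kHz, folds to fs − 5.4 kHz = 0.7 kHz.
5.4 kHz and 11.5 kHz both map to 0.7 kHz.

5.4 kHz, 11.5 kHz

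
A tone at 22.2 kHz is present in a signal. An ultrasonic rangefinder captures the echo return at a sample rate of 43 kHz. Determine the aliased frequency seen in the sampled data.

22.2 kHz > fs/2 = 21.5 kHz, folds to fs − 22.2 kHz = 20.8 kHz.

20.8 kHz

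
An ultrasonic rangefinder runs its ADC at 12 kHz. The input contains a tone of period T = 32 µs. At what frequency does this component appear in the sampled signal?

T = 32 µs → f = 1/T = 31.25 kHz.
31.25 kHz mod fs = 7.25 kHz.
7.25 kHz > fs/2 = 6 kHz, folds to fs − 7.25 kHz = 4.75 kHz.

4.75 kHz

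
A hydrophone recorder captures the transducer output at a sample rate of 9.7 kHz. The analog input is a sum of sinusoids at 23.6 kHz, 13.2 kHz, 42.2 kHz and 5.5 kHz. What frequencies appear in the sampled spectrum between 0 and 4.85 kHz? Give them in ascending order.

3.4 kHz, 3.5 kHz, 4.2 kHz

fs/2 = 4.85 kHz.
23.6 kHz mod fs = 4.2 kHz.
4.2 kHz ≤ fs/2 = 4.85 kHz, appears at 4.2 kHz.
13.2 kHz mod fs = 3.5 kHz.
3.5 kHz ≤ fs/2 = 4.85 kHz, appears at 3.5 kHz.
42.2 kHz mod fs = 3.4 kHz.
3.4 kHz ≤ fs/2 = 4.85 kHz, appears at 3.4 kHz.
5.5 kHz > fs/2 = 4.85 kHz, folds to fs − 5.5 kHz = 4.2 kHz.
Distinct values: {3.4 kHz, 3.5 kHz, 4.2 kHz}.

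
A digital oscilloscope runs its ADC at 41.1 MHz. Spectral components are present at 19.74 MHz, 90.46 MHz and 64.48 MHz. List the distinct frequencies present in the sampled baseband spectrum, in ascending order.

fs/2 = 20.55 MHz.
19.74 MHz ≤ fs/2 = 20.55 MHz, passes unchanged.
90.46 MHz mod fs = 8.26 MHz.
8.26 MHz ≤ fs/2 = 20.55 MHz, appears at 8.26 MHz.
64.48 MHz mod fs = 23.38 MHz.
23.38 MHz > fs/2 = 20.55 MHz, folds to fs − 23.38 MHz = 17.72 MHz.
Distinct values: {8.26 MHz, 17.72 MHz, 19.74 MHz}.

8.26 MHz, 17.72 MHz, 19.74 MHz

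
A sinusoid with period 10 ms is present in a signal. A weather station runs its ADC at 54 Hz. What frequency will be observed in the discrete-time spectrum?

T = 10 ms → f = 1/T = 100 Hz.
100 Hz mod fs = 46 Hz.
46 Hz > fs/2 = 27 Hz, folds to fs − 46 Hz = 8 Hz.

8 Hz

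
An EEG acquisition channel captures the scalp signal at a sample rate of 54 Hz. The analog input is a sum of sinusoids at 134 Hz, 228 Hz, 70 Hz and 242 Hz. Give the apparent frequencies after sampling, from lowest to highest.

fs/2 = 27 Hz.
134 Hz mod fs = 26 Hz.
26 Hz ≤ fs/2 = 27 Hz, appears at 26 Hz.
228 Hz mod fs = 12 Hz.
12 Hz ≤ fs/2 = 27 Hz, appears at 12 Hz.
70 Hz mod fs = 16 Hz.
16 Hz ≤ fs/2 = 27 Hz, appears at 16 Hz.
242 Hz mod fs = 26 Hz.
26 Hz ≤ fs/2 = 27 Hz, appears at 26 Hz.
Distinct values: {12 Hz, 16 Hz, 26 Hz}.

12 Hz, 16 Hz, 26 Hz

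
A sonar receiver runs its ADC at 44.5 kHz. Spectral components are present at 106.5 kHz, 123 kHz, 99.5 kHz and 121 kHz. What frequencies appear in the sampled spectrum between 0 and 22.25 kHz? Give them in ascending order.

fs/2 = 22.25 kHz.
106.5 kHz mod fs = 17.5 kHz.
17.5 kHz ≤ fs/2 = 22.25 kHz, appears at 17.5 kHz.
123 kHz mod fs = 34 kHz.
34 kHz > fs/2 = 22.25 kHz, folds to fs − 34 kHz = 10.5 kHz.
99.5 kHz mod fs = 10.5 kHz.
10.5 kHz ≤ fs/2 = 22.25 kHz, appears at 10.5 kHz.
121 kHz mod fs = 32 kHz.
32 kHz > fs/2 = 22.25 kHz, folds to fs − 32 kHz = 12.5 kHz.
Distinct values: {10.5 kHz, 12.5 kHz, 17.5 kHz}.

10.5 kHz, 12.5 kHz, 17.5 kHz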